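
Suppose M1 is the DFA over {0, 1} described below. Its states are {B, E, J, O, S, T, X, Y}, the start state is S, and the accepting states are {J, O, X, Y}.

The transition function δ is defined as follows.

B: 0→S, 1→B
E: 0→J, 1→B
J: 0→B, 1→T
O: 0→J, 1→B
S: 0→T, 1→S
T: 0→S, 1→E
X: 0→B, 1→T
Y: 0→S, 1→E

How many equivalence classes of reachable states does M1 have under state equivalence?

5

States {O,X,Y} cannot be reached from the start state, so discard them.
P0 = {J} | {B,E,S,T}.
Refine {B,E,S,T} on symbol 0: members go to different blocks, giving {B,S,T} and {E}.
On input 1, block {B,S,T} splits into {B,S} and {T}.
On input 0, block {B,S} splits into {B} and {S}.
No further refinement is possible. Final partition (5 blocks): {J} | {B} | {E} | {T} | {S}.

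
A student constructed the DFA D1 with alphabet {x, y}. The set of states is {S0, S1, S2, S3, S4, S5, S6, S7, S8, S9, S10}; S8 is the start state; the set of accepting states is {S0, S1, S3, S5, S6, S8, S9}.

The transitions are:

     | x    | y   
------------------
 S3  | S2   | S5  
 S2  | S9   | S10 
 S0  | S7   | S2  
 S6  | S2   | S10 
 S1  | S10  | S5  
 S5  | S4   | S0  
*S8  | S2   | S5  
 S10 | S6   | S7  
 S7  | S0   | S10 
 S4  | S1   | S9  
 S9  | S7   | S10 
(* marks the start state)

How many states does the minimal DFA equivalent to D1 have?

5

First remove the unreachable states {S3}; 10 states remain.
P0 = {S0,S1,S5,S6,S8,S9} | {S2,S4,S7,S10}.
Split {S0,S1,S5,S6,S8,S9} by δ(·,y) → {S0,S6,S9} and {S1,S5,S8}.
On input x, block {S2,S4,S7,S10} splits into {S2,S7,S10} and {S4}.
Refine {S1,S5,S8} on symbol x: members go to different blocks, giving {S1,S8} and {S5}.
No further refinement is possible. Final partition (5 blocks): {S0,S6,S9} | {S2,S7,S10} | {S1,S8} | {S4} | {S5}.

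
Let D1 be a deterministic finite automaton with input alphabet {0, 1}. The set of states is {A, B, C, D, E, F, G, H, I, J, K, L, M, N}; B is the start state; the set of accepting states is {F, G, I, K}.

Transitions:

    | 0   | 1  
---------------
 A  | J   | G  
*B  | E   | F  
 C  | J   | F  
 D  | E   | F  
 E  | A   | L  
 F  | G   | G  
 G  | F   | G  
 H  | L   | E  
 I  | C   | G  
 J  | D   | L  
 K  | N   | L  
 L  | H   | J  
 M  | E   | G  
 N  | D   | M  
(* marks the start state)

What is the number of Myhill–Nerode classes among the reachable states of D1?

First remove the unreachable states {C,I,K,M,N}; 9 states remain.
Start with accepting vs non-accepting: {F,G} | {A,B,D,E,H,J,L}.
On input 1, block {A,B,D,E,H,J,L} splits into {E,H,J,L} and {A,B,D}.
On input 0, block {E,H,J,L} splits into {E,J} and {H,L}.
No further refinement is possible. Final partition (4 blocks): {F,G} | {E,J} | {A,B,D} | {H,L}.

4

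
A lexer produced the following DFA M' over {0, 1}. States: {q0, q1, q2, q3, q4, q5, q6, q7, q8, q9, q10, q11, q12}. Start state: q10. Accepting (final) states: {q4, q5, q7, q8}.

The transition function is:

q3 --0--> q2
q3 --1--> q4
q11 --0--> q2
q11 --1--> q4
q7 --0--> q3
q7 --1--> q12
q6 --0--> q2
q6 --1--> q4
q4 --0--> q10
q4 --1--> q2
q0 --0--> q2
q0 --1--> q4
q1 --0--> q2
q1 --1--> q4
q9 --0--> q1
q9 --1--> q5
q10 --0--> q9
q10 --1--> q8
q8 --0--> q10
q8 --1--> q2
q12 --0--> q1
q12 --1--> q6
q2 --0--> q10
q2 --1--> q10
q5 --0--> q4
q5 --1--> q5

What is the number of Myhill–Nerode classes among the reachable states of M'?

States {q0,q3,q6,q7,q11,q12} cannot be reached from the start state, so discard them.
Initial partition by acceptance: {q4,q5,q8} | {q1,q2,q9,q10}.
Split {q4,q5,q8} by δ(·,0) → {q4,q8} and {q5}.
Split {q1,q2,q9,q10} by δ(·,1) → {q1,q10} and {q2} and {q9}.
On input 0, block {q1,q10} splits into {q1} and {q10}.
Stable partition: {q4,q8} | {q1} | {q5} | {q2} | {q9} | {q10} — 6 equivalence classes.

6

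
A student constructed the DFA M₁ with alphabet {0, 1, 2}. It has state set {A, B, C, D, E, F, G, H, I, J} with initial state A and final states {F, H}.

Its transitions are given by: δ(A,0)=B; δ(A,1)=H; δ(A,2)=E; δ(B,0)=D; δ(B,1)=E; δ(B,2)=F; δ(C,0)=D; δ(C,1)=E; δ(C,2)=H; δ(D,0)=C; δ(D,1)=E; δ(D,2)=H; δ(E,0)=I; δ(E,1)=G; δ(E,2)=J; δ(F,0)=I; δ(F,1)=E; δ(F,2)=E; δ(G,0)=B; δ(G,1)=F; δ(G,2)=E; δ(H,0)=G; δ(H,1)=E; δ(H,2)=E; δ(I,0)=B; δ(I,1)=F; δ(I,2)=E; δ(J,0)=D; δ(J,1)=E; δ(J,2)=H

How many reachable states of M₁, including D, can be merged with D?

4

All states are reachable from the start state.
P0 = {F,H} | {A,B,C,D,E,G,I,J}.
Split {A,B,C,D,E,G,I,J} by δ(·,1) → {B,C,D,E,J} and {A,G,I}.
Refine {B,C,D,E,J} on symbol 0: members go to different blocks, giving {B,C,D,J} and {E}.
No further refinement is possible. Final partition (4 blocks): {F,H} | {B,C,D,J} | {A,G,I} | {E}.
The equivalence class containing D is {B,C,D,J}, of size 4.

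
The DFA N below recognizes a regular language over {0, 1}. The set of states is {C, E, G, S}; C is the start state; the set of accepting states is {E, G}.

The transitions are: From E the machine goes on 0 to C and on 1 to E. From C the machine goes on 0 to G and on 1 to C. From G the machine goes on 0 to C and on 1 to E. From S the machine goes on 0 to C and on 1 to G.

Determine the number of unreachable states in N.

1

BFS from C reaches {C, E, G}; the 1 state(s) S are never visited.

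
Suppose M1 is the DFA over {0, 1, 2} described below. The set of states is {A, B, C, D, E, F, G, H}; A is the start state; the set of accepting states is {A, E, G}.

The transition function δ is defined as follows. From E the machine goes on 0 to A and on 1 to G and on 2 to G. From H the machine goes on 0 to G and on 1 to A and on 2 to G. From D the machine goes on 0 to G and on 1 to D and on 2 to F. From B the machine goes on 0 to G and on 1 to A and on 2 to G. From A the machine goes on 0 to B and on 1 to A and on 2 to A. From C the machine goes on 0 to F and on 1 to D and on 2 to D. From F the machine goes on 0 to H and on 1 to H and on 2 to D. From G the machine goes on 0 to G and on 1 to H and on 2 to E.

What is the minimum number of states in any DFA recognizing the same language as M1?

4

First remove the unreachable states {C,D,F}; 5 states remain.
P0 = {A,E,G} | {B,H}.
Split {A,E,G} by δ(·,0) → {E,G} and {A}.
Split {E,G} by δ(·,0) → {E} and {G}.
No further refinement is possible. Final partition (4 blocks): {E} | {B,H} | {A} | {G}.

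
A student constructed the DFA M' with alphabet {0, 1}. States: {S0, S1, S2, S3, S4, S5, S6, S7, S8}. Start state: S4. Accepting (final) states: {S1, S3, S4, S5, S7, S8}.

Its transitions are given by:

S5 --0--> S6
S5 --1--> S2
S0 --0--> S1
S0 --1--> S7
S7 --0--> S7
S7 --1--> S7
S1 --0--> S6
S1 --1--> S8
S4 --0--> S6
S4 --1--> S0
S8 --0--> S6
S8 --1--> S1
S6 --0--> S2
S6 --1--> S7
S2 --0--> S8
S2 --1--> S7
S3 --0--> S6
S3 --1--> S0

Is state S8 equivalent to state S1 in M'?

States {S3,S5} cannot be reached from the start state, so discard them.
P0 = {S1,S4,S7,S8} | {S0,S2,S6}.
Refine {S1,S4,S7,S8} on symbol 0: members go to different blocks, giving {S1,S4,S8} and {S7}.
On input 1, block {S1,S4,S8} splits into {S1,S8} and {S4}.
On input 0, block {S0,S2,S6} splits into {S0,S2} and {S6}.
Stable partition: {S1,S8} | {S0,S2} | {S7} | {S4} | {S6} — 5 equivalence classes.
S8 and S1 lie in the same block of the stable partition, so they are equivalent — no string distinguishes them.

Yes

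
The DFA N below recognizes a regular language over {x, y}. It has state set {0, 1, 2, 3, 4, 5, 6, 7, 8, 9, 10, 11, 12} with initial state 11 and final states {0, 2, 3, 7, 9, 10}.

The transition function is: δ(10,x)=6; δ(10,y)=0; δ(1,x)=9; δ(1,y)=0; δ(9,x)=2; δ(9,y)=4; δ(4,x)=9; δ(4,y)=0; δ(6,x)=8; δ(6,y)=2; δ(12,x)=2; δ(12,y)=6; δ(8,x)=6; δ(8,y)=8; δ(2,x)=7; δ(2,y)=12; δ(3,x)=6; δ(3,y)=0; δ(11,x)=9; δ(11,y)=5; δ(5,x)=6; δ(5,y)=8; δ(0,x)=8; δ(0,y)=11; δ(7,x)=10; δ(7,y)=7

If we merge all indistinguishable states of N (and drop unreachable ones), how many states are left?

Reachable states from the start: {0,2,4,5,6,7,8,9,10,11,12}. Unreachable: {1,3} — drop them.
P0 = {0,2,7,9,10} | {4,5,6,8,11,12}.
Refine {0,2,7,9,10} on symbol x: members go to different blocks, giving {2,7,9} and {0,10}.
On input x, block {2,7,9} splits into {2,9} and {7}.
Refine {2,9} on symbol x: members go to different blocks, giving {2} and {9}.
On input x, block {4,5,6,8,11,12} splits into {5,6,8} and {4,11} and {12}.
Refine {5,6,8} on symbol y: members go to different blocks, giving {5,8} and {6}.
Refine {0,10} on symbol x: members go to different blocks, giving {0} and {10}.
Refine {4,11} on symbol y: members go to different blocks, giving {4} and {11}.
No further refinement is possible. Final partition (10 blocks): {2} | {5,8} | {0} | {7} | {9} | {4} | {12} | {6} | {10} | {11}.

10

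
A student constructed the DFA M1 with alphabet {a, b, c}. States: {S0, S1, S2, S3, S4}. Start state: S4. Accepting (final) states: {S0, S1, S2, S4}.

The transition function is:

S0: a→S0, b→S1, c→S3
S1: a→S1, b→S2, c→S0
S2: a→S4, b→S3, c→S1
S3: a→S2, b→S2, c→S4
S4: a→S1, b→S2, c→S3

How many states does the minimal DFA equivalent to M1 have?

Every state is reachable, so we keep all 5.
P0 = {S0,S1,S2,S4} | {S3}.
Refine {S0,S1,S2,S4} on symbol b: members go to different blocks, giving {S0,S1,S4} and {S2}.
Refine {S0,S1,S4} on symbol b: members go to different blocks, giving {S1,S4} and {S0}.
On input c, block {S1,S4} splits into {S1} and {S4}.
Stable partition: {S1} | {S3} | {S2} | {S0} | {S4} — 5 equivalence classes.

5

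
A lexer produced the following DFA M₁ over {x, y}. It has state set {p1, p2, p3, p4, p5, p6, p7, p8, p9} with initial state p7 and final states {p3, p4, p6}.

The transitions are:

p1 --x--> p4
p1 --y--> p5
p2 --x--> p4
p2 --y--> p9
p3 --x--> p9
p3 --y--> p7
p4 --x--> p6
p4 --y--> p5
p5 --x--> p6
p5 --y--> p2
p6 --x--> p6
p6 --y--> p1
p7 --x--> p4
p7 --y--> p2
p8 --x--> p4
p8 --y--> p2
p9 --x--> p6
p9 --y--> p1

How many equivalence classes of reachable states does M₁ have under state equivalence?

2

Reachable states from the start: {p1,p2,p4,p5,p6,p7,p9}. Unreachable: {p3,p8} — drop them.
Start with accepting vs non-accepting: {p4,p6} | {p1,p2,p5,p7,p9}.
Stable partition: {p4,p6} | {p1,p2,p5,p7,p9} — 2 equivalence classes.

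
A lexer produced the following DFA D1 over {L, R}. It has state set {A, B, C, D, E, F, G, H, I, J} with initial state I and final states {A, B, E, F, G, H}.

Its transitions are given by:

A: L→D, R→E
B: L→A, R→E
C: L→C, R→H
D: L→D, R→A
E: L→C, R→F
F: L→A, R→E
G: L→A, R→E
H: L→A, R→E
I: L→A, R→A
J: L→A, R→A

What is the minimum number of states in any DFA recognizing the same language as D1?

6

Reachable states from the start: {A,C,D,E,F,H,I}. Unreachable: {B,G,J} — drop them.
Start with accepting vs non-accepting: {A,E,F,H} | {C,D,I}.
On input L, block {A,E,F,H} splits into {A,E} and {F,H}.
Split {A,E} by δ(·,R) → {A} and {E}.
Split {C,D,I} by δ(·,L) → {C,D} and {I}.
Refine {C,D} on symbol R: members go to different blocks, giving {C} and {D}.
No further refinement is possible. Final partition (6 blocks): {A} | {C} | {F,H} | {E} | {I} | {D}.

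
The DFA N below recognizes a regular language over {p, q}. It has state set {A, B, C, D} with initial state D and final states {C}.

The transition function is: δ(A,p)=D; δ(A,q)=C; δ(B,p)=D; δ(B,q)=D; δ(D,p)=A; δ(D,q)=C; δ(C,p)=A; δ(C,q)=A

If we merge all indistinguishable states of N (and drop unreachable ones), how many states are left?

First remove the unreachable states {B}; 3 states remain.
P0 = {C} | {A,D}.
Stable partition: {C} | {A,D} — 2 equivalence classes.

2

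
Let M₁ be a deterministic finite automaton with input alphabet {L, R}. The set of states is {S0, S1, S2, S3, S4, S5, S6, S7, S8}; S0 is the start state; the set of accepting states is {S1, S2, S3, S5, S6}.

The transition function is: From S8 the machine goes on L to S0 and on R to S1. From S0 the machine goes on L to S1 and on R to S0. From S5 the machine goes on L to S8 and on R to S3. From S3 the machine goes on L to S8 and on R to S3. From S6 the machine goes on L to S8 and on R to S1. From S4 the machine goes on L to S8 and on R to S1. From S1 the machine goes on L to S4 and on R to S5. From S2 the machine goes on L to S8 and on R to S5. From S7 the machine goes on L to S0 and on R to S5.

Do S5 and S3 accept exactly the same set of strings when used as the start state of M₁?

Yes

States {S2,S6,S7} cannot be reached from the start state, so discard them.
Start with accepting vs non-accepting: {S1,S3,S5} | {S0,S4,S8}.
Split {S0,S4,S8} by δ(·,L) → {S4,S8} and {S0}.
Split {S4,S8} by δ(·,L) → {S4} and {S8}.
Split {S1,S3,S5} by δ(·,L) → {S3,S5} and {S1}.
Stable partition: {S3,S5} | {S4} | {S0} | {S8} | {S1} — 5 equivalence classes.
S5 and S3 lie in the same block of the stable partition, so they are equivalent — no string distinguishes them.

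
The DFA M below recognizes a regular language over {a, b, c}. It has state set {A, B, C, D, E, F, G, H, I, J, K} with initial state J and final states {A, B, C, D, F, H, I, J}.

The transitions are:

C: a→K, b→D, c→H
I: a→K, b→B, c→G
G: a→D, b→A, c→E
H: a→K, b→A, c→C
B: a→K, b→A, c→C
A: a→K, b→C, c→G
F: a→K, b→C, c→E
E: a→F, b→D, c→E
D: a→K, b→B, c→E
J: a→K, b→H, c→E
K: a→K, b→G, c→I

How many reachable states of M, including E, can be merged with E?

2

All states are reachable from the start state.
Initial partition by acceptance: {A,B,C,D,F,H,I,J} | {E,G,K}.
Split {A,B,C,D,F,H,I,J} by δ(·,c) → {A,D,F,I,J} and {B,C,H}.
Split {E,G,K} by δ(·,a) → {E,G} and {K}.
The partition is now stable with 4 blocks: {A,D,F,I,J} | {E,G} | {B,C,H} | {K}.
State E belongs to the block {E,G}, which has 2 states.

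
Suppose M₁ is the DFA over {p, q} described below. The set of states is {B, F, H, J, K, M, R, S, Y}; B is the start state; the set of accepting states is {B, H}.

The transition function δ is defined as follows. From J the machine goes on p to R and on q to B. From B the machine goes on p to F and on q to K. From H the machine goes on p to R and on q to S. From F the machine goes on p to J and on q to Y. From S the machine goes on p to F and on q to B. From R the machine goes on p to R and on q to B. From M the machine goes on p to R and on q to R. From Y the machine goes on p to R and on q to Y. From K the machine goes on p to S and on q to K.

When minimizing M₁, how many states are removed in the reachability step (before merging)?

No path from B leads to H, M; the other 7 states are all reachable.

2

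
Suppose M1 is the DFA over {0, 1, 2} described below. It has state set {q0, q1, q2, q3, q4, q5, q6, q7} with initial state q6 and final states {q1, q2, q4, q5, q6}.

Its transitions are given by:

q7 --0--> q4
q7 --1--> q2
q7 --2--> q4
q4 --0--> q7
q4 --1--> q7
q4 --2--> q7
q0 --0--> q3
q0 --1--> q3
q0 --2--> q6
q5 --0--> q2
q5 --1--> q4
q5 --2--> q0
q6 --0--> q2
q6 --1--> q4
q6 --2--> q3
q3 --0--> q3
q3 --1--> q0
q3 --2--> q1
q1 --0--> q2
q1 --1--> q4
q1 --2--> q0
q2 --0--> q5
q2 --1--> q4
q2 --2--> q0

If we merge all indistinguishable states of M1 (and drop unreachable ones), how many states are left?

P0 = {q1,q2,q4,q5,q6} | {q0,q3,q7}.
Refine {q1,q2,q4,q5,q6} on symbol 0: members go to different blocks, giving {q1,q2,q5,q6} and {q4}.
Refine {q0,q3,q7} on symbol 0: members go to different blocks, giving {q0,q3} and {q7}.
Stable partition: {q1,q2,q5,q6} | {q0,q3} | {q4} | {q7} — 4 equivalence classes.

4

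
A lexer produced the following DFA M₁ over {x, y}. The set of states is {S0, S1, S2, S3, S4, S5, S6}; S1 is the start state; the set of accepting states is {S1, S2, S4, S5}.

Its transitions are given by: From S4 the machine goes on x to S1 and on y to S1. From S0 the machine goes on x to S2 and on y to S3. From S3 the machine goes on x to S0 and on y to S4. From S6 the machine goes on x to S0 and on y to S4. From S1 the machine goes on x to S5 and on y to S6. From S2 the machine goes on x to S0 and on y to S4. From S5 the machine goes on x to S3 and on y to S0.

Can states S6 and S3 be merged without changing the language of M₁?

Initial partition by acceptance: {S1,S2,S4,S5} | {S0,S3,S6}.
Split {S1,S2,S4,S5} by δ(·,x) → {S1,S4} and {S2,S5}.
Refine {S1,S4} on symbol x: members go to different blocks, giving {S1} and {S4}.
Split {S0,S3,S6} by δ(·,x) → {S3,S6} and {S0}.
On input x, block {S2,S5} splits into {S2} and {S5}.
No further refinement is possible. Final partition (6 blocks): {S1} | {S3,S6} | {S2} | {S4} | {S0} | {S5}.
S6 and S3 lie in the same block of the stable partition, so they are equivalent — no string distinguishes them.

Yes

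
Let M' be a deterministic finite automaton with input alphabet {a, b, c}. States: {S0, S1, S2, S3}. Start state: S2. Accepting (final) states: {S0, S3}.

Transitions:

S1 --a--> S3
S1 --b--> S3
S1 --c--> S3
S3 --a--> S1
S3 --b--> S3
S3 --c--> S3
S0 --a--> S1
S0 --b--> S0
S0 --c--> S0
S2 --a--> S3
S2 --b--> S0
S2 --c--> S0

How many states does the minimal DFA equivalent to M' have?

Every state is reachable, so we keep all 4.
Start with accepting vs non-accepting: {S0,S3} | {S1,S2}.
No further refinement is possible. Final partition (2 blocks): {S0,S3} | {S1,S2}.

2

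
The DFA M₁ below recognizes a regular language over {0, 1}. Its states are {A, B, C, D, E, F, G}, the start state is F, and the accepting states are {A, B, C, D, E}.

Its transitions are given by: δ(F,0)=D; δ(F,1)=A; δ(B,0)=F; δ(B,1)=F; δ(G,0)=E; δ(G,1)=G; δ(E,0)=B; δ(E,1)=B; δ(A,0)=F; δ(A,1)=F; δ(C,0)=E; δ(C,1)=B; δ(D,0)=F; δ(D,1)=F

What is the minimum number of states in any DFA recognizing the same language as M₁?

First remove the unreachable states {B,C,E,G}; 3 states remain.
Initial partition by acceptance: {A,D} | {F}.
Stable partition: {A,D} | {F} — 2 equivalence classes.

2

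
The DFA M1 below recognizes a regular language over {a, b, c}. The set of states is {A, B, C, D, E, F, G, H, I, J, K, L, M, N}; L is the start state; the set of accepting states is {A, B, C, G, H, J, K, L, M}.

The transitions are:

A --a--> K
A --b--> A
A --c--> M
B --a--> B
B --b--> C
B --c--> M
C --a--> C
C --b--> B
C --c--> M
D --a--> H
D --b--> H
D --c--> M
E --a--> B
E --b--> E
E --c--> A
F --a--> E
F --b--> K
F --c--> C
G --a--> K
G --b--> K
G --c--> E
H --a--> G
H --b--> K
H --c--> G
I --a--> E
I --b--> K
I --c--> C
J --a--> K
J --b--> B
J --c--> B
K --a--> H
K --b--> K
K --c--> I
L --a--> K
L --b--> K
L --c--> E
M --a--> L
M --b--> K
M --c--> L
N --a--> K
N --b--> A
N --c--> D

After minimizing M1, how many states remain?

7

First remove the unreachable states {D,F,J,N}; 10 states remain.
P0 = {A,B,C,G,H,K,L,M} | {E,I}.
Refine {A,B,C,G,H,K,L,M} on symbol c: members go to different blocks, giving {A,B,C,H,M} and {G,K,L}.
Split {A,B,C,H,M} by δ(·,a) → {A,H,M} and {B,C}.
Split {A,H,M} by δ(·,b) → {H,M} and {A}.
Refine {E,I} on symbol a: members go to different blocks, giving {E} and {I}.
On input a, block {G,K,L} splits into {G,L} and {K}.
No further refinement is possible. Final partition (7 blocks): {H,M} | {E} | {G,L} | {B,C} | {A} | {I} | {K}.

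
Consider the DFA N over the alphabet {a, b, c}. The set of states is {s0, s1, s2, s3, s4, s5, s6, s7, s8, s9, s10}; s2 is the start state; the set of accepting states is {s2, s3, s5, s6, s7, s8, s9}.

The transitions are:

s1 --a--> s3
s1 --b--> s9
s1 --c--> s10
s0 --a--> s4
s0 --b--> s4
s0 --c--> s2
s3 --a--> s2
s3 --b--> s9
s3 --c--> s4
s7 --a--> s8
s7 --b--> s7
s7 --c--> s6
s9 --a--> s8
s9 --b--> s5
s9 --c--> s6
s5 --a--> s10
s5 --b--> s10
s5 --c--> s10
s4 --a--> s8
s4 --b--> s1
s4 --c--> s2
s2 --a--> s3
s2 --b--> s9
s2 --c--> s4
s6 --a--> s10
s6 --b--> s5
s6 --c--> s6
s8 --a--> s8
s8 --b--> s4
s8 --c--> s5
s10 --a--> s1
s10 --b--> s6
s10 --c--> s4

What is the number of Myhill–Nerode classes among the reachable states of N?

8

Reachable states from the start: {s1,s2,s3,s4,s5,s6,s8,s9,s10}. Unreachable: {s0,s7} — drop them.
Start with accepting vs non-accepting: {s2,s3,s5,s6,s8,s9} | {s1,s4,s10}.
On input a, block {s2,s3,s5,s6,s8,s9} splits into {s2,s3,s8,s9} and {s5,s6}.
Split {s2,s3,s8,s9} by δ(·,b) → {s2,s3} and {s8} and {s9}.
On input a, block {s1,s4,s10} splits into {s1} and {s4} and {s10}.
Split {s5,s6} by δ(·,b) → {s5} and {s6}.
No further refinement is possible. Final partition (8 blocks): {s2,s3} | {s1} | {s5} | {s8} | {s9} | {s4} | {s10} | {s6}.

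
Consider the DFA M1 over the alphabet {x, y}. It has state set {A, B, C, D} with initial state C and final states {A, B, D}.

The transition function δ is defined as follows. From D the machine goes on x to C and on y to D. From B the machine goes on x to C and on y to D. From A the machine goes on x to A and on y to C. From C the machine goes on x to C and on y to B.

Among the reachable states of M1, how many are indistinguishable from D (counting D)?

Reachable states from the start: {B,C,D}. Unreachable: {A} — drop them.
P0 = {B,D} | {C}.
No further refinement is possible. Final partition (2 blocks): {B,D} | {C}.
State D belongs to the block {B,D}, which has 2 states.

2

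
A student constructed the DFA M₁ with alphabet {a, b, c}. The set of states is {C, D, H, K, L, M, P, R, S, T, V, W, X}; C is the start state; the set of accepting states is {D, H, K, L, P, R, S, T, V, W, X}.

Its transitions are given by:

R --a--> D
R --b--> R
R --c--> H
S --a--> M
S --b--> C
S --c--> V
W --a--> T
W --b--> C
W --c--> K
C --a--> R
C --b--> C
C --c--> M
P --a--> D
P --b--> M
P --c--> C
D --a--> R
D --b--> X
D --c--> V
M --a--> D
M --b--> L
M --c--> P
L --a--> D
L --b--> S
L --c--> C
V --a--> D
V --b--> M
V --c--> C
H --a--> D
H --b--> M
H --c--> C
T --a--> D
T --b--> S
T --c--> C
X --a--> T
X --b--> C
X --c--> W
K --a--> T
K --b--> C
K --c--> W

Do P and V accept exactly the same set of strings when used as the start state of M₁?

Start with accepting vs non-accepting: {D,H,K,L,P,R,S,T,V,W,X} | {C,M}.
Refine {D,H,K,L,P,R,S,T,V,W,X} on symbol a: members go to different blocks, giving {D,H,K,L,P,R,T,V,W,X} and {S}.
On input b, block {D,H,K,L,P,R,T,V,W,X} splits into {H,K,P,V,W,X} and {D,R} and {L,T}.
On input a, block {H,K,P,V,W,X} splits into {H,P,V} and {K,W,X}.
On input b, block {C,M} splits into {M} and {C}.
Split {D,R} by δ(·,b) → {D} and {R}.
Stable partition: {H,P,V} | {M} | {S} | {D} | {L,T} | {K,W,X} | {C} | {R} — 8 equivalence classes.
P and V lie in the same block of the stable partition, so they are equivalent — no string distinguishes them.

Yes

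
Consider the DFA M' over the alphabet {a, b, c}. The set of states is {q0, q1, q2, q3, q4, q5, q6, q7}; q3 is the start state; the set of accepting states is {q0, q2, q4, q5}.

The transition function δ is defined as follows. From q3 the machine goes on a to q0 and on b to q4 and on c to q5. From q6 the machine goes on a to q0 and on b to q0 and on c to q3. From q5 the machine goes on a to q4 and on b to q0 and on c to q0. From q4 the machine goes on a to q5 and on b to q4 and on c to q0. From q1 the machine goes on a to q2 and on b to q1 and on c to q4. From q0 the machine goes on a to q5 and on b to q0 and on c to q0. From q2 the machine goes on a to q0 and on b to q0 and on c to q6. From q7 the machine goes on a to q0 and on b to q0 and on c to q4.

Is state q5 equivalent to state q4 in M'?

Reachable states from the start: {q0,q3,q4,q5}. Unreachable: {q1,q2,q6,q7} — drop them.
P0 = {q0,q4,q5} | {q3}.
No further refinement is possible. Final partition (2 blocks): {q0,q4,q5} | {q3}.
q5 and q4 lie in the same block of the stable partition, so they are equivalent — no string distinguishes them.

Yes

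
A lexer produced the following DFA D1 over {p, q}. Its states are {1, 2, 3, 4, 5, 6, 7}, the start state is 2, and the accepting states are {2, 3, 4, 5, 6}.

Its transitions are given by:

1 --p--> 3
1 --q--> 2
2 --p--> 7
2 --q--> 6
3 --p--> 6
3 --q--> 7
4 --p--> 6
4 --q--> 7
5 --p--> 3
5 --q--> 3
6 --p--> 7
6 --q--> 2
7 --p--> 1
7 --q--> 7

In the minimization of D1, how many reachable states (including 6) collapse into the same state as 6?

States {4,5} cannot be reached from the start state, so discard them.
Initial partition by acceptance: {2,3,6} | {1,7}.
Split {2,3,6} by δ(·,p) → {2,6} and {3}.
Refine {1,7} on symbol p: members go to different blocks, giving {1} and {7}.
The partition is now stable with 4 blocks: {2,6} | {1} | {3} | {7}.
State 6 belongs to the block {2,6}, which has 2 states.

2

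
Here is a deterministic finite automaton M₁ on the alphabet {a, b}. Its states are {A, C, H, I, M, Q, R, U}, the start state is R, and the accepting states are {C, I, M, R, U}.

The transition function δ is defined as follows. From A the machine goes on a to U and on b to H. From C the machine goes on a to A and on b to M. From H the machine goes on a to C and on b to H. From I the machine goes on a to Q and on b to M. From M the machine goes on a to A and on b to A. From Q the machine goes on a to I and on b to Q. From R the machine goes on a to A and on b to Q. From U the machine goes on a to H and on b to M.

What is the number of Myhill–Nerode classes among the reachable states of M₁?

Every state is reachable, so we keep all 8.
Start with accepting vs non-accepting: {C,I,M,R,U} | {A,H,Q}.
Refine {C,I,M,R,U} on symbol b: members go to different blocks, giving {C,I,U} and {M,R}.
The partition is now stable with 3 blocks: {C,I,U} | {A,H,Q} | {M,R}.

3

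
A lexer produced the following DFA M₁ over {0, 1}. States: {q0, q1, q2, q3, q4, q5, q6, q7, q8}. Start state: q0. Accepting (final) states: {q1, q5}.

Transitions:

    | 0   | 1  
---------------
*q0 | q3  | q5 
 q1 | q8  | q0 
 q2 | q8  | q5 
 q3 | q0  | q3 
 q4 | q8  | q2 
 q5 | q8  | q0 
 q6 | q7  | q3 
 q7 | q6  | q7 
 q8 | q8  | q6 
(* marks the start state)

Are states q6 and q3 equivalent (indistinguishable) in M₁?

No

Reachable states from the start: {q0,q3,q5,q6,q7,q8}. Unreachable: {q1,q2,q4} — drop them.
Start with accepting vs non-accepting: {q5} | {q0,q3,q6,q7,q8}.
On input 1, block {q0,q3,q6,q7,q8} splits into {q3,q6,q7,q8} and {q0}.
On input 0, block {q3,q6,q7,q8} splits into {q6,q7,q8} and {q3}.
Refine {q6,q7,q8} on symbol 1: members go to different blocks, giving {q7,q8} and {q6}.
Refine {q7,q8} on symbol 0: members go to different blocks, giving {q7} and {q8}.
Stable partition: {q5} | {q7} | {q0} | {q3} | {q6} | {q8} — 6 equivalence classes.
q6 and q3 end up in different blocks, so they are distinguishable. For instance, the string '01' is accepted from only q3.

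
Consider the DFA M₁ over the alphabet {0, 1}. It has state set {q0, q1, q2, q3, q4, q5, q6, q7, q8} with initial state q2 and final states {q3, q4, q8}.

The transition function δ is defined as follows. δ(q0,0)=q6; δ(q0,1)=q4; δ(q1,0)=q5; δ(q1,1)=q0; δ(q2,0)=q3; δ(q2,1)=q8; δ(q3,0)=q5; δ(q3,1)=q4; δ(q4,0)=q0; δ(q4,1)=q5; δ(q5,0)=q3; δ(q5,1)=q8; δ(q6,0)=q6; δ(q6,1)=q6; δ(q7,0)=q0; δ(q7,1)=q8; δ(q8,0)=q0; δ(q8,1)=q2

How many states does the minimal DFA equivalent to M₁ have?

5

States {q1,q7} cannot be reached from the start state, so discard them.
Initial partition by acceptance: {q3,q4,q8} | {q0,q2,q5,q6}.
On input 1, block {q3,q4,q8} splits into {q4,q8} and {q3}.
Split {q0,q2,q5,q6} by δ(·,0) → {q0,q6} and {q2,q5}.
Split {q0,q6} by δ(·,1) → {q0} and {q6}.
No further refinement is possible. Final partition (5 blocks): {q4,q8} | {q0} | {q3} | {q2,q5} | {q6}.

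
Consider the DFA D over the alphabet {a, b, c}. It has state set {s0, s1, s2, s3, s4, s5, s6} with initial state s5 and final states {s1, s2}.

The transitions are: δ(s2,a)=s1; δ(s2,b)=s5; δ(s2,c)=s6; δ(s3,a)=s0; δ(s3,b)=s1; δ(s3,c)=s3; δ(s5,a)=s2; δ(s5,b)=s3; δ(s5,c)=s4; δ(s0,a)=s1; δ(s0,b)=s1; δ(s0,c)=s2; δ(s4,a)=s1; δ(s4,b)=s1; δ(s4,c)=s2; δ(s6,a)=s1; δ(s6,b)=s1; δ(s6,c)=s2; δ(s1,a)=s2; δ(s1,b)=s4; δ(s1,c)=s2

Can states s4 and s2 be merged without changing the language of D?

No

Every state is reachable, so we keep all 7.
Initial partition by acceptance: {s1,s2} | {s0,s3,s4,s5,s6}.
Refine {s1,s2} on symbol c: members go to different blocks, giving {s1} and {s2}.
Split {s0,s3,s4,s5,s6} by δ(·,a) → {s0,s4,s6} and {s3} and {s5}.
Stable partition: {s1} | {s0,s4,s6} | {s2} | {s3} | {s5} — 5 equivalence classes.
s4 and s2 end up in different blocks, so they are distinguishable. For instance, the string 'ε' is accepted from only s2.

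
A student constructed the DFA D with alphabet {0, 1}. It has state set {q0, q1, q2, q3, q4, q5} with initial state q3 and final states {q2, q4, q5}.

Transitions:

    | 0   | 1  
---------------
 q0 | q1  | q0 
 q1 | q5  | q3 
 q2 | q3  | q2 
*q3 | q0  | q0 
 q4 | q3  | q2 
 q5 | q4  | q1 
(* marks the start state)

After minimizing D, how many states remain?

All states are reachable from the start state.
P0 = {q2,q4,q5} | {q0,q1,q3}.
Split {q2,q4,q5} by δ(·,0) → {q2,q4} and {q5}.
Refine {q0,q1,q3} on symbol 0: members go to different blocks, giving {q0,q3} and {q1}.
Split {q0,q3} by δ(·,0) → {q0} and {q3}.
Stable partition: {q2,q4} | {q0} | {q5} | {q1} | {q3} — 5 equivalence classes.

5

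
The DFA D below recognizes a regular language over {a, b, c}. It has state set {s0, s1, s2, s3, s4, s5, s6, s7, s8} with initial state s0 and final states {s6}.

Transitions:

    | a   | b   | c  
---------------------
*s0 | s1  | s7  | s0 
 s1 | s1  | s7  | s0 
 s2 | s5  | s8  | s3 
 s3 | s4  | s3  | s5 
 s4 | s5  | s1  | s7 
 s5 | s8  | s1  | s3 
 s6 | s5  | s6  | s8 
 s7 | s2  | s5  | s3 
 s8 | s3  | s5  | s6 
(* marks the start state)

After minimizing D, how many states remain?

Every state is reachable, so we keep all 9.
Start with accepting vs non-accepting: {s6} | {s0,s1,s2,s3,s4,s5,s7,s8}.
Split {s0,s1,s2,s3,s4,s5,s7,s8} by δ(·,c) → {s0,s1,s2,s3,s4,s5,s7} and {s8}.
Split {s0,s1,s2,s3,s4,s5,s7} by δ(·,a) → {s0,s1,s2,s3,s4,s7} and {s5}.
Split {s0,s1,s2,s3,s4,s7} by δ(·,a) → {s0,s1,s3,s7} and {s2,s4}.
Refine {s0,s1,s3,s7} on symbol a: members go to different blocks, giving {s0,s1} and {s3,s7}.
Refine {s2,s4} on symbol b: members go to different blocks, giving {s2} and {s4}.
On input a, block {s3,s7} splits into {s3} and {s7}.
No further refinement is possible. Final partition (8 blocks): {s6} | {s0,s1} | {s8} | {s5} | {s2} | {s3} | {s4} | {s7}.

8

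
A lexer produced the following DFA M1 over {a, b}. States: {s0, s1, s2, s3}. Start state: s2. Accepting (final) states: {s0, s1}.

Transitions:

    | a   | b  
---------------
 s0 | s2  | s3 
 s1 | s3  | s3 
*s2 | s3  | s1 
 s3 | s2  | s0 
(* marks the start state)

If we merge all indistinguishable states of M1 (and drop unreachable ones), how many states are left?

2

Initial partition by acceptance: {s0,s1} | {s2,s3}.
The partition is now stable with 2 blocks: {s0,s1} | {s2,s3}.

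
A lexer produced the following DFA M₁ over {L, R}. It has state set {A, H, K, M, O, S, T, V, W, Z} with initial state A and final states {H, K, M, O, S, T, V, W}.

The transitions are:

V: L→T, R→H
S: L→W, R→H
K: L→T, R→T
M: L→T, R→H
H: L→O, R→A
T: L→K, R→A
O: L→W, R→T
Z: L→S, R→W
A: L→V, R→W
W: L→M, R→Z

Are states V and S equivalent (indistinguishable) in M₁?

Yes

Every state is reachable, so we keep all 10.
Start with accepting vs non-accepting: {H,K,M,O,S,T,V,W} | {A,Z}.
On input R, block {H,K,M,O,S,T,V,W} splits into {K,M,O,S,V} and {H,T,W}.
The partition is now stable with 3 blocks: {K,M,O,S,V} | {A,Z} | {H,T,W}.
V and S lie in the same block of the stable partition, so they are equivalent — no string distinguishes them.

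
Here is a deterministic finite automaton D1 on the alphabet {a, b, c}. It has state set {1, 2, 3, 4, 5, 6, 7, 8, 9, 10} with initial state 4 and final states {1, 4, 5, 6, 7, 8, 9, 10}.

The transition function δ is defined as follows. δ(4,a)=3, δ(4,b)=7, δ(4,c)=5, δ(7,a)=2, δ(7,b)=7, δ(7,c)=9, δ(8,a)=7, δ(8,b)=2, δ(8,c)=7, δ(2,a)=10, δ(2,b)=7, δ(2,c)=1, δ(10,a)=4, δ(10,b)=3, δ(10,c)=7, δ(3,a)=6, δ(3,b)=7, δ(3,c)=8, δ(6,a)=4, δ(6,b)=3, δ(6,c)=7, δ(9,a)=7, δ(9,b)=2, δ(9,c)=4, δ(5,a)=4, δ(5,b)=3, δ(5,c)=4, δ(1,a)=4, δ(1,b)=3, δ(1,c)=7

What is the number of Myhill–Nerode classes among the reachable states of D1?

Start with accepting vs non-accepting: {1,4,5,6,7,8,9,10} | {2,3}.
Split {1,4,5,6,7,8,9,10} by δ(·,a) → {1,5,6,8,9,10} and {4,7}.
The partition is now stable with 3 blocks: {1,5,6,8,9,10} | {2,3} | {4,7}.

3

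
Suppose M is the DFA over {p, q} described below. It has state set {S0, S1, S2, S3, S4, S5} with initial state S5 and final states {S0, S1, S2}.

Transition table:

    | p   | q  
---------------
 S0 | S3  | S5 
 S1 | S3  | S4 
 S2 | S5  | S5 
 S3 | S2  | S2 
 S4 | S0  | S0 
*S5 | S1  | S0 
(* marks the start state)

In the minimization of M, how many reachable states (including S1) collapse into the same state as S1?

Every state is reachable, so we keep all 6.
P0 = {S0,S1,S2} | {S3,S4,S5}.
No further refinement is possible. Final partition (2 blocks): {S0,S1,S2} | {S3,S4,S5}.
The equivalence class containing S1 is {S0,S1,S2}, of size 3.

3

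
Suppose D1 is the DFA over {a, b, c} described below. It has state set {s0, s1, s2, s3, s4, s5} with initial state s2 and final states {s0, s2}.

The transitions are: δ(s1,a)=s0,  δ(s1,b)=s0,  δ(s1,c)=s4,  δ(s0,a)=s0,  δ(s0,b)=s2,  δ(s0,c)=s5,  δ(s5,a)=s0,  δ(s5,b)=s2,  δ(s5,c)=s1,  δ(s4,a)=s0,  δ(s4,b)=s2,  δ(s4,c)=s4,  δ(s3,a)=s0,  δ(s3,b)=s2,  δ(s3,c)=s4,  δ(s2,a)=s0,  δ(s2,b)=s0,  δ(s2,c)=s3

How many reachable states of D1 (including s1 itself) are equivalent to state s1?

Start with accepting vs non-accepting: {s0,s2} | {s1,s3,s4,s5}.
The partition is now stable with 2 blocks: {s0,s2} | {s1,s3,s4,s5}.
The equivalence class containing s1 is {s1,s3,s4,s5}, of size 4.

4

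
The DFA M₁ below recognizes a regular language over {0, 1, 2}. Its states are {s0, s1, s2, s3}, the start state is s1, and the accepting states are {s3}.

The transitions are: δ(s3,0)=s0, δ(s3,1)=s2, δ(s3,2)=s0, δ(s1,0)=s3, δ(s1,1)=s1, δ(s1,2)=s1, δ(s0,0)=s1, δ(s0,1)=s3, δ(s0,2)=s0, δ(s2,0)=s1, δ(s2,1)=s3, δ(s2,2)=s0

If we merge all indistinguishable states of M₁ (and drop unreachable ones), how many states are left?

3

P0 = {s3} | {s0,s1,s2}.
On input 0, block {s0,s1,s2} splits into {s0,s2} and {s1}.
No further refinement is possible. Final partition (3 blocks): {s3} | {s0,s2} | {s1}.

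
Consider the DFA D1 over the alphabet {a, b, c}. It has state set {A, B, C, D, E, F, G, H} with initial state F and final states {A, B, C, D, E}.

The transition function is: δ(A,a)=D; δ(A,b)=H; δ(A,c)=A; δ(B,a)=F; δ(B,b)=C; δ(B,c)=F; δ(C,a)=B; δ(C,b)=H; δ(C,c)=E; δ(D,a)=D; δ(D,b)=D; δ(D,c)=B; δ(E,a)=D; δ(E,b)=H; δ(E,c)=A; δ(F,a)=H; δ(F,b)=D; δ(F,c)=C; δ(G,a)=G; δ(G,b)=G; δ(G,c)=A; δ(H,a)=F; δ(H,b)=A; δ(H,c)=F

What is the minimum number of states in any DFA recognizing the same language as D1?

States {G} cannot be reached from the start state, so discard them.
P0 = {A,B,C,D,E} | {F,H}.
Refine {A,B,C,D,E} on symbol a: members go to different blocks, giving {A,C,D,E} and {B}.
Refine {A,C,D,E} on symbol a: members go to different blocks, giving {A,D,E} and {C}.
Refine {A,D,E} on symbol b: members go to different blocks, giving {A,E} and {D}.
Refine {F,H} on symbol b: members go to different blocks, giving {F} and {H}.
No further refinement is possible. Final partition (6 blocks): {A,E} | {F} | {B} | {C} | {D} | {H}.

6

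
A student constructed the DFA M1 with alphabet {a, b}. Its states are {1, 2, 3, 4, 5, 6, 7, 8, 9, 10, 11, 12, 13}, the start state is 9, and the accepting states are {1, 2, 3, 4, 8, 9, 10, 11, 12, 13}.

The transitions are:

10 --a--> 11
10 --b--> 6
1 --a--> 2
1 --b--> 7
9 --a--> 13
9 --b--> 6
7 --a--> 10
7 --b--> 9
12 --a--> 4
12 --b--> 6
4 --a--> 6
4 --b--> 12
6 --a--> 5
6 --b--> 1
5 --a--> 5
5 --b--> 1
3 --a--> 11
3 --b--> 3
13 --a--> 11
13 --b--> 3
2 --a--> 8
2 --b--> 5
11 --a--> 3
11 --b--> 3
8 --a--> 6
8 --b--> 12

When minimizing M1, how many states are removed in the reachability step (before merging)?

0

Exploring from 9, all states are eventually visited, so none are unreachable.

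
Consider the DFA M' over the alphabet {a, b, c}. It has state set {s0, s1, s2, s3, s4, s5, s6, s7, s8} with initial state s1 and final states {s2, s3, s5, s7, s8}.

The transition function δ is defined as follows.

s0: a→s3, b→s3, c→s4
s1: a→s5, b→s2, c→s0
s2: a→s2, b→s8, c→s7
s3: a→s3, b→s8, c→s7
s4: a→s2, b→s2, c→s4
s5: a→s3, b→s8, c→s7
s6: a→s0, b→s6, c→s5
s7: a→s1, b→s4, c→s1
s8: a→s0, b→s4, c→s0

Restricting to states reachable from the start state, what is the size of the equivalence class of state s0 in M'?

States {s6} cannot be reached from the start state, so discard them.
Start with accepting vs non-accepting: {s2,s3,s5,s7,s8} | {s0,s1,s4}.
On input a, block {s2,s3,s5,s7,s8} splits into {s2,s3,s5} and {s7,s8}.
No further refinement is possible. Final partition (3 blocks): {s2,s3,s5} | {s0,s1,s4} | {s7,s8}.
State s0 belongs to the block {s0,s1,s4}, which has 3 states.

3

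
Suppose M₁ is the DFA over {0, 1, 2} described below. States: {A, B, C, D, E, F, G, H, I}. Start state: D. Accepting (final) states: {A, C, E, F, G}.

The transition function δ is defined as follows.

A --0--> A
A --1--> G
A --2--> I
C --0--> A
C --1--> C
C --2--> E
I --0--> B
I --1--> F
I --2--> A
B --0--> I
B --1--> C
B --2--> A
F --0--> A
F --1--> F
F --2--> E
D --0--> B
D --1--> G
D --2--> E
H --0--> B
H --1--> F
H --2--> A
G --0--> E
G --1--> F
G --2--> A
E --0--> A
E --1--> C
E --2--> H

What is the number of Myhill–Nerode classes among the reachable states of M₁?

Every state is reachable, so we keep all 9.
P0 = {A,C,E,F,G} | {B,D,H,I}.
Refine {A,C,E,F,G} on symbol 2: members go to different blocks, giving {C,F,G} and {A,E}.
Stable partition: {C,F,G} | {B,D,H,I} | {A,E} — 3 equivalence classes.

3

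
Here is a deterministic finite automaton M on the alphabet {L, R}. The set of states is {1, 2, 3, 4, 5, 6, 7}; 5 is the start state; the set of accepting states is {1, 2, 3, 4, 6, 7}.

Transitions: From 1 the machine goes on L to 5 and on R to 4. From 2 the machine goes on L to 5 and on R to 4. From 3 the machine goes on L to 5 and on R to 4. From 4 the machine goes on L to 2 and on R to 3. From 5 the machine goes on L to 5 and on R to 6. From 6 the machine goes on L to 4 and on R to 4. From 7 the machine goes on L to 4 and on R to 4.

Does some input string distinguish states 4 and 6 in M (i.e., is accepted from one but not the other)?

Yes

Reachable states from the start: {2,3,4,5,6}. Unreachable: {1,7} — drop them.
P0 = {2,3,4,6} | {5}.
On input L, block {2,3,4,6} splits into {2,3} and {4,6}.
Split {4,6} by δ(·,L) → {4} and {6}.
Stable partition: {2,3} | {5} | {4} | {6} — 4 equivalence classes.
4 and 6 end up in different blocks, so they are distinguishable. For instance, the string 'LL' is accepted from only 6.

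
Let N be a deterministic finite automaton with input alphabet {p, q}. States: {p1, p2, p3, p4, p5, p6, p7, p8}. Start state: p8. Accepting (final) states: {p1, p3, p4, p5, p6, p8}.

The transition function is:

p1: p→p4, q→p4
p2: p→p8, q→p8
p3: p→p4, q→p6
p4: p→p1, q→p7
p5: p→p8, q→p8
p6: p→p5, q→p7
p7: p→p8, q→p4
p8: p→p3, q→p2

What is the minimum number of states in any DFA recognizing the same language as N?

Start with accepting vs non-accepting: {p1,p3,p4,p5,p6,p8} | {p2,p7}.
On input q, block {p1,p3,p4,p5,p6,p8} splits into {p1,p3,p5} and {p4,p6,p8}.
No further refinement is possible. Final partition (3 blocks): {p1,p3,p5} | {p2,p7} | {p4,p6,p8}.

3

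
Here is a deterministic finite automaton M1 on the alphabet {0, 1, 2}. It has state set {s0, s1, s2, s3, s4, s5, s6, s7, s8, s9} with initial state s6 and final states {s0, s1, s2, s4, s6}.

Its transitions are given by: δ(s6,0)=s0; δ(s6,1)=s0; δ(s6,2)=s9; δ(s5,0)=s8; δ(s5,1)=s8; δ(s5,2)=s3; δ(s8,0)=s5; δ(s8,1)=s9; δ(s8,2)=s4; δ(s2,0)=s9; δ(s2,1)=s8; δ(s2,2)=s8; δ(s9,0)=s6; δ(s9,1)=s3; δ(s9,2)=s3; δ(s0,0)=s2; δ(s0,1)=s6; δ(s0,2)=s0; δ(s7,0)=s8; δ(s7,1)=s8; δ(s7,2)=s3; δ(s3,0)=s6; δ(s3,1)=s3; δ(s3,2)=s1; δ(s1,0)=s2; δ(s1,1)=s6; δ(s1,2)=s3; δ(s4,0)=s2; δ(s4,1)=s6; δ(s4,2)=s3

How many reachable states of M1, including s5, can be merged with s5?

Reachable states from the start: {s0,s1,s2,s3,s4,s5,s6,s8,s9}. Unreachable: {s7} — drop them.
Start with accepting vs non-accepting: {s0,s1,s2,s4,s6} | {s3,s5,s8,s9}.
Split {s0,s1,s2,s4,s6} by δ(·,0) → {s0,s1,s4,s6} and {s2}.
Split {s0,s1,s4,s6} by δ(·,0) → {s0,s1,s4} and {s6}.
Refine {s0,s1,s4} on symbol 2: members go to different blocks, giving {s1,s4} and {s0}.
On input 0, block {s3,s5,s8,s9} splits into {s3,s9} and {s5,s8}.
Split {s3,s9} by δ(·,2) → {s3} and {s9}.
Refine {s5,s8} on symbol 1: members go to different blocks, giving {s5} and {s8}.
No further refinement is possible. Final partition (8 blocks): {s1,s4} | {s3} | {s2} | {s6} | {s0} | {s5} | {s9} | {s8}.
State s5 belongs to the block {s5}, which has 1 states.

1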